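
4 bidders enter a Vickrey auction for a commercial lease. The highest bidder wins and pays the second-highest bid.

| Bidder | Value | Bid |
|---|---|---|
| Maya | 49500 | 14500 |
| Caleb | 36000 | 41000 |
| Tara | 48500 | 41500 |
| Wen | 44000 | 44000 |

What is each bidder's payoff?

Maya 0, Caleb 0, Tara 0, Wen 2500.

Bids in descending order: Wen 44000 > Tara 41500 > Caleb 41000 > Maya 14500.
Wen has the top bid and wins; the price is the second-highest bid, 41500.
Wen's payoff = 44000 − 41500 = 2500. All other bidders lose, so their payoff is 0.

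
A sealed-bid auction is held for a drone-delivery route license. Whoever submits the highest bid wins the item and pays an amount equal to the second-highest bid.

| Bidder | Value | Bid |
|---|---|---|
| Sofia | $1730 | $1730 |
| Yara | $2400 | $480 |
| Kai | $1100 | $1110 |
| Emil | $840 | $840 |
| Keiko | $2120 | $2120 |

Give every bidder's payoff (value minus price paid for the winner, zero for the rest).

Sorted high to low: Keiko $2120 > Sofia $1730 > Kai $1110 > Emil $840 > Yara $480.
Keiko has the top bid and wins; the price is the second-highest bid, $1730.
Keiko's payoff = $2120 − $1730 = $390. All other bidders lose, so their payoff is 0.

Payoffs: Sofia $0, Yara $0, Kai $0, Emil $0, Keiko $390.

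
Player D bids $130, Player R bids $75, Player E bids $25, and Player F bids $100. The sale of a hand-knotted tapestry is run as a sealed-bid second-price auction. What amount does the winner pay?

The winner pays $100.

Sorted high to low: Player D $130; Player F $100; Player R $75; Player E $25.
Player D has the highest bid, so Player D wins.
The second-highest bid is $100, so that is what Player D pays.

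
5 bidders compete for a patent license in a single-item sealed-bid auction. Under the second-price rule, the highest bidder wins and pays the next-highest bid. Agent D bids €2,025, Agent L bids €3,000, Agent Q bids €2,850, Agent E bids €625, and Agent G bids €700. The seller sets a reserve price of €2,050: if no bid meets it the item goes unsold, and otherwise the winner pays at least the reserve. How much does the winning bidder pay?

€2,850

Ordered from highest: Agent L €3,000 > Agent Q €2,850 > Agent D €2,025 > Agent G €700 > Agent E €625.
Agent L has the highest bid, so Agent L wins.
The second-highest bid is €2,850, which exceeds the reserve, so that sets the price.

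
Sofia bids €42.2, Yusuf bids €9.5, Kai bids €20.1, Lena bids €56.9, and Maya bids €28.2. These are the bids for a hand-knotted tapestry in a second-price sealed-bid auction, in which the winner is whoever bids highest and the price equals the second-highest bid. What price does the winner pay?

The winner pays €42.2.

Ordered from highest: Lena €56.9 > Sofia €42.2 > Maya €28.2 > Kai €20.1 > Yusuf €9.5.
Lena is the highest bidder, so Lena wins.
Under the second-price rule, the price is the second-highest bid: €42.2.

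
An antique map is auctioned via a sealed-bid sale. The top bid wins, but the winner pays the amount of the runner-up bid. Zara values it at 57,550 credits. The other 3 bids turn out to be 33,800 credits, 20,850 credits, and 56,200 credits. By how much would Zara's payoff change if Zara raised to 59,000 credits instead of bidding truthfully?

The highest competing bid is 56,200 credits.
Bidding truthfully at 57,550 credits: Zara has the top bid, wins, and pays the second-highest bid 56,200 credits. Payoff = 57,550 credits − 56,200 credits = 1,350 credits.
Bidding 59,000 credits: Zara has the top bid, wins, and pays the second-highest bid 56,200 credits. Payoff = 57,550 credits − 56,200 credits = 1,350 credits.
Change = 1,350 credits − 1,350 credits = 0 credits.

Change in payoff: 0 credits.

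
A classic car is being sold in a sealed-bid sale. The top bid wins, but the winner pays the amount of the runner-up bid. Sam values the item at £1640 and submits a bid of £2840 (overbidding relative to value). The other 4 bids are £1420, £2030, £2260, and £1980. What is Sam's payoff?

Payoff = -£620.

Highest competing bid: £2260.
Sam's bid £2840 is the highest overall, so Sam wins and pays the second-highest bid, £2260.
Payoff = value − price = £1640 − £2260 = -£620.
Overbidding won the item at a price above value — truthful bidding would have avoided this loss.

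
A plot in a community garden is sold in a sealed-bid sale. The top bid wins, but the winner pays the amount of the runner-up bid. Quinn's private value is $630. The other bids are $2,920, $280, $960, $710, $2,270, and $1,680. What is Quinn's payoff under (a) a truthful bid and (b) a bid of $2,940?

(a) $0  (b) -$2,290

The highest competing bid is $2,920.
Bidding truthfully at $630: the top bid is $2,920 (a rival), so Quinn loses. Payoff = $0.
Bidding $2,940: Quinn has the top bid, wins, and pays the second-highest bid $2,920. Payoff = $630 − $2,920 = -$2,290.
Deviating from a truthful bid can only lose payoff in a second-price auction — never gain.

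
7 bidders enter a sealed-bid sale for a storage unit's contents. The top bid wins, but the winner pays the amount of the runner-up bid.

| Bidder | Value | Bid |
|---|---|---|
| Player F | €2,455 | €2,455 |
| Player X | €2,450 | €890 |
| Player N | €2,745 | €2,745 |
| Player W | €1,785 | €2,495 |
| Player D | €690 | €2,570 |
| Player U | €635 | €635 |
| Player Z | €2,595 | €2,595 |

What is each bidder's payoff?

Ranking the bids: Player N €2,745; Player Z €2,595; Player D €2,570; Player W €2,495; Player F €2,455; Player X €890; Player U €635.
Player N has the top bid and wins; the price is the second-highest bid, €2,595.
Player N's payoff = €2,745 − €2,595 = €150. All other bidders lose, so their payoff is 0.

Player F €0, Player X €0, Player N €150, Player W €0, Player D €0, Player U €0, Player Z €0.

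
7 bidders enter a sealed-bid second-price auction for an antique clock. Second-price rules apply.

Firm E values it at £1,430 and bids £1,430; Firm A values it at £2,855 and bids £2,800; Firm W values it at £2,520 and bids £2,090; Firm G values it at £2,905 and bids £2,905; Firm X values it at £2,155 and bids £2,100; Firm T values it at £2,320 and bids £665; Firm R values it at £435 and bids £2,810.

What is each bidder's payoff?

Sorted high to low: Firm G £2,905; Firm R £2,810; Firm A £2,800; Firm X £2,100; Firm W £2,090; Firm E £1,430; Firm T £665.
Firm G has the top bid and wins; the price is the second-highest bid, £2,810.
Firm G's payoff = £2,905 − £2,810 = £95. All other bidders lose, so their payoff is 0.

Payoffs: Firm E £0, Firm A £0, Firm W £0, Firm G £95, Firm X £0, Firm T £0, Firm R £0.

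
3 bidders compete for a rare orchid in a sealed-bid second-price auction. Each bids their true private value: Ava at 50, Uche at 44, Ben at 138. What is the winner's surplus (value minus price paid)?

Ranking the bids: Ben 138 > Ava 50 > Uche 44.
Ben wins with the top bid and pays the second-highest, 50.
Surplus = 138 − 50 = 88.

Winner's surplus: 88.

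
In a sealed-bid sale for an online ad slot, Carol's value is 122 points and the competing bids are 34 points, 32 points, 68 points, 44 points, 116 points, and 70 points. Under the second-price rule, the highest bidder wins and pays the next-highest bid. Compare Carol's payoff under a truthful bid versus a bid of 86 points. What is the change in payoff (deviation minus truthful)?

The highest competing bid is 116 points.
Bidding truthfully at 122 points: Carol has the top bid, wins, and pays the second-highest bid 116 points. Payoff = 122 points − 116 points = 6 points.
Bidding 86 points: the top bid is 116 points (a rival), so Carol loses. Payoff = 0 points.
Change = 0 points − 6 points = -6 points.

Payoff change: -6 points.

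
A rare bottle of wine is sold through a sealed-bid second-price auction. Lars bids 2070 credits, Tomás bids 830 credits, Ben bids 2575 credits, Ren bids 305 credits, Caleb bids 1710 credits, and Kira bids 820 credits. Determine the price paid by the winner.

The winner pays 2070 credits.

Sorted high to low: Ben 2575 credits, then Lars 2070 credits, then Caleb 1710 credits, then Tomás 830 credits, then Kira 820 credits, then Ren 305 credits.
Ben has the highest bid, so Ben wins.
The second-highest bid is 2070 credits, so that is what Ben pays.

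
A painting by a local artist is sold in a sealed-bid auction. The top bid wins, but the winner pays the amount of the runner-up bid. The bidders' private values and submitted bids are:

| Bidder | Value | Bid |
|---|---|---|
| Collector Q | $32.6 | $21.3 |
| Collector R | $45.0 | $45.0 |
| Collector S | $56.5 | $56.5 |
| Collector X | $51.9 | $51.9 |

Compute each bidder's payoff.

Ordered from highest: Collector S $56.5 > Collector X $51.9 > Collector R $45.0 > Collector Q $21.3.
Collector S has the top bid and wins; the price is the second-highest bid, $51.9.
Collector S's payoff = $56.5 − $51.9 = $4.6. All other bidders lose, so their payoff is 0.

Collector Q $0.0, Collector R $0.0, Collector S $4.6, Collector X $0.0.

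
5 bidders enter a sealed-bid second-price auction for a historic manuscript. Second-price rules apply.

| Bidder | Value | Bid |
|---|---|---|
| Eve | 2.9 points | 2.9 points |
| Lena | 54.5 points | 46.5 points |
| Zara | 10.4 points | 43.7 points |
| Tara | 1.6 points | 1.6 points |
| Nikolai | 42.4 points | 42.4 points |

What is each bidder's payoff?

Bids in descending order: Lena 46.5 points > Zara 43.7 points > Nikolai 42.4 points > Eve 2.9 points > Tara 1.6 points.
Lena has the top bid and wins; the price is the second-highest bid, 43.7 points.
Lena's payoff = 54.5 points − 43.7 points = 10.8 points. All other bidders lose, so their payoff is 0.

Payoffs: Eve 0.0 points, Lena 10.8 points, Zara 0.0 points, Tara 0.0 points, Nikolai 0.0 points.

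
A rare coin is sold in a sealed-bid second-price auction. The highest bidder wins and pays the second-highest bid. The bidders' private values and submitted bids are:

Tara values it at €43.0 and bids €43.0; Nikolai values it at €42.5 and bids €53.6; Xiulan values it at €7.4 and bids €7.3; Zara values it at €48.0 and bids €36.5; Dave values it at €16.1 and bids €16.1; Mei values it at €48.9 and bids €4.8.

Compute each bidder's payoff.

Payoffs: Tara €0.0, Nikolai -€0.5, Xiulan €0.0, Zara €0.0, Dave €0.0, Mei €0.0.

Ordered from highest: Nikolai €53.6 > Tara €43.0 > Zara €36.5 > Dave €16.1 > Xiulan €7.3 > Mei €4.8.
Nikolai has the top bid and wins; the price is the second-highest bid, €43.0.
Nikolai's payoff = €42.5 − €43.0 = -€0.5. All other bidders lose, so their payoff is 0.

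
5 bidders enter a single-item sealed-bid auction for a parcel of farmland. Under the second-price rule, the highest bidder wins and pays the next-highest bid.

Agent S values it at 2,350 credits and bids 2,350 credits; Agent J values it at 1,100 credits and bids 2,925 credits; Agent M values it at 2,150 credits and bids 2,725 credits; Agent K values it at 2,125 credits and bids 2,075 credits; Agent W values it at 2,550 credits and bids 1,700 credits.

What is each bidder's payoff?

Agent S 0 credits, Agent J -1,625 credits, Agent M 0 credits, Agent K 0 credits, Agent W 0 credits.

Ranking the bids: Agent J 2,925 credits; Agent M 2,725 credits; Agent S 2,350 credits; Agent K 2,075 credits; Agent W 1,700 credits.
Agent J has the top bid and wins; the price is the second-highest bid, 2,725 credits.
Agent J's payoff = 1,100 credits − 2,725 credits = -1,625 credits. All other bidders lose, so their payoff is 0.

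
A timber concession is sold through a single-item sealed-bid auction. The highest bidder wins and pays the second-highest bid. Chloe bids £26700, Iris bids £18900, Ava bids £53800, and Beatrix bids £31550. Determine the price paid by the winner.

Ordered from highest: Ava £53800, then Beatrix £31550, then Chloe £26700, then Iris £18900.
Ava has the highest bid, so Ava wins.
The second-highest bid is £31550, so that is what Ava pays.

The winner pays £31550.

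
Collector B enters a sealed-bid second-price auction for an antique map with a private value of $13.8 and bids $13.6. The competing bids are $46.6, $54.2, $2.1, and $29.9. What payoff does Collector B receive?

Highest competing bid: $54.2.
Collector B's bid $13.6 is not the highest, so Collector B loses, pays nothing, and earns zero payoff.

Payoff = $0.0.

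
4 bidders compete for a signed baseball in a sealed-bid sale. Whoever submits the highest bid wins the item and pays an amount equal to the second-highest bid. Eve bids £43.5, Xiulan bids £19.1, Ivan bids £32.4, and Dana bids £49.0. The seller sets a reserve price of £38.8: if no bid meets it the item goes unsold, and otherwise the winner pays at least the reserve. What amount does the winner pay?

Ranking the bids: Dana £49.0, then Eve £43.5, then Ivan £32.4, then Xiulan £19.1.
Dana has the highest bid, so Dana wins.
The second-highest bid is £43.5, which exceeds the reserve, so that sets the price.

The winner pays £43.5.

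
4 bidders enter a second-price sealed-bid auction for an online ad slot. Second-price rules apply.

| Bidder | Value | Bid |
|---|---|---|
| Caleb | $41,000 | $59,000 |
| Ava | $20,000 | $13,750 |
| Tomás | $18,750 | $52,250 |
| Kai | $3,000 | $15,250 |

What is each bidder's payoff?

Caleb -$11,250, Ava $0, Tomás $0, Kai $0.

Ranking the bids: Caleb $59,000 > Tomás $52,250 > Kai $15,250 > Ava $13,750.
Caleb has the top bid and wins; the price is the second-highest bid, $52,250.
Caleb's payoff = $41,000 − $52,250 = -$11,250. All other bidders lose, so their payoff is 0.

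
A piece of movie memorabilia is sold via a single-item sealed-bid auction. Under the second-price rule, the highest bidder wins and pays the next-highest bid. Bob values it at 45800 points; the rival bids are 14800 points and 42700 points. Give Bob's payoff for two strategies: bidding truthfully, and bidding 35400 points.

(a) 3100 points  (b) 0 points

The highest competing bid is 42700 points.
Bidding truthfully at 45800 points: Bob has the top bid, wins, and pays the second-highest bid 42700 points. Payoff = 45800 points − 42700 points = 3100 points.
Bidding 35400 points: the top bid is 42700 points (a rival), so Bob loses. Payoff = 0 points.
Deviating from a truthful bid can only lose payoff in a second-price auction — never gain.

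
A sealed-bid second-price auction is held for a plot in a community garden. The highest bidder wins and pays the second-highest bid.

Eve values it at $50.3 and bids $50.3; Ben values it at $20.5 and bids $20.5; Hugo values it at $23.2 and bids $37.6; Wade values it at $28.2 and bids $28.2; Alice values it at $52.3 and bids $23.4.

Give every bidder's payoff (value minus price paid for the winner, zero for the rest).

Payoffs: Eve $12.7, Ben $0.0, Hugo $0.0, Wade $0.0, Alice $0.0.

Ordered from highest: Eve $50.3 > Hugo $37.6 > Wade $28.2 > Alice $23.4 > Ben $20.5.
Eve has the top bid and wins; the price is the second-highest bid, $37.6.
Eve's payoff = $50.3 − $37.6 = $12.7. All other bidders lose, so their payoff is 0.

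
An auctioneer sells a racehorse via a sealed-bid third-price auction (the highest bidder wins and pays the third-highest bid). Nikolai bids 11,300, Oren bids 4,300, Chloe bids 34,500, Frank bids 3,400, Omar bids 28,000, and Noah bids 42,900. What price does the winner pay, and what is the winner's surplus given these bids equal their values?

Price 28,000; surplus 14,900.

Sorted high to low: Noah 42,900 > Chloe 34,500 > Omar 28,000 > Nikolai 11,300 > Oren 4,300 > Frank 3,400.
Noah is the highest bidder, so Noah wins.
Under the third-price rule, the price is the third-highest bid: 28,000.
Surplus = 42,900 − 28,000 = 14,900.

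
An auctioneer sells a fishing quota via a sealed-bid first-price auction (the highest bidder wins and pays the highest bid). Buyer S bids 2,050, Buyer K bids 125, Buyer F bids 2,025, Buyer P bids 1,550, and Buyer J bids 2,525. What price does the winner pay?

Ordered from highest: Buyer J 2,525, then Buyer S 2,050, then Buyer F 2,025, then Buyer P 1,550, then Buyer K 125.
Buyer J is the highest bidder, so Buyer J wins.
Under the first-price rule, the price is the highest bid: 2,525.

Price paid: 2,525.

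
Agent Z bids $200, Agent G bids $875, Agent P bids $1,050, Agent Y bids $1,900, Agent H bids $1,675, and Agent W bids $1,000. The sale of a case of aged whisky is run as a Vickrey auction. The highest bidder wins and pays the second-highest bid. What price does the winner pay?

Bids in descending order: Agent Y $1,900; Agent H $1,675; Agent P $1,050; Agent W $1,000; Agent G $875; Agent Z $200.
Agent Y has the highest bid, so Agent Y wins.
The second-highest bid is $1,675, so that is what Agent Y pays.

Price paid: $1,675.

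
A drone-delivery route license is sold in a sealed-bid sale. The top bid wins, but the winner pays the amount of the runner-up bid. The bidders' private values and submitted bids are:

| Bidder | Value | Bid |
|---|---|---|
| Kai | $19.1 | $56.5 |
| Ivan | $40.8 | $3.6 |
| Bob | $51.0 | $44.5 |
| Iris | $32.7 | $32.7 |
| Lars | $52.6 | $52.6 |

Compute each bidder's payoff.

Payoffs: Kai -$33.5, Ivan $0.0, Bob $0.0, Iris $0.0, Lars $0.0.

Bids in descending order: Kai $56.5 > Lars $52.6 > Bob $44.5 > Iris $32.7 > Ivan $3.6.
Kai has the top bid and wins; the price is the second-highest bid, $52.6.
Kai's payoff = $19.1 − $52.6 = -$33.5. All other bidders lose, so their payoff is 0.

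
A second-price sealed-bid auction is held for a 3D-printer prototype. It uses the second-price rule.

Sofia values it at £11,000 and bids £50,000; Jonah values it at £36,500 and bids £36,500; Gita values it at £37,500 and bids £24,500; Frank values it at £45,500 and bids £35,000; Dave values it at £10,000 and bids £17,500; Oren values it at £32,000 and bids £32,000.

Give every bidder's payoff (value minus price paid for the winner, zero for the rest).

Ranking the bids: Sofia £50,000, then Jonah £36,500, then Frank £35,000, then Oren £32,000, then Gita £24,500, then Dave £17,500.
Sofia has the top bid and wins; the price is the second-highest bid, £36,500.
Sofia's payoff = £11,000 − £36,500 = -£25,500. All other bidders lose, so their payoff is 0.

Sofia -£25,500, Jonah £0, Gita £0, Frank £0, Dave £0, Oren £0.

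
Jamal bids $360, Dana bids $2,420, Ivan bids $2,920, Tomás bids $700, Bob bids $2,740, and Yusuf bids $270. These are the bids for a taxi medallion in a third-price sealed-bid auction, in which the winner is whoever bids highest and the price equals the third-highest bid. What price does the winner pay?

Price paid: $2,420.

Ordered from highest: Ivan $2,920; Bob $2,740; Dana $2,420; Tomás $700; Jamal $360; Yusuf $270.
Ivan is the highest bidder, so Ivan wins.
Under the third-price rule, the price is the third-highest bid: $2,420.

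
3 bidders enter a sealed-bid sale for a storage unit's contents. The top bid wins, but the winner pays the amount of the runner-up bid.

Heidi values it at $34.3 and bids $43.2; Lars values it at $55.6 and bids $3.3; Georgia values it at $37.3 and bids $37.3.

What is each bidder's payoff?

Bids in descending order: Heidi $43.2; Georgia $37.3; Lars $3.3.
Heidi has the top bid and wins; the price is the second-highest bid, $37.3.
Heidi's payoff = $34.3 − $37.3 = -$3.0. All other bidders lose, so their payoff is 0.

Payoffs: Heidi -$3.0, Lars $0.0, Georgia $0.0.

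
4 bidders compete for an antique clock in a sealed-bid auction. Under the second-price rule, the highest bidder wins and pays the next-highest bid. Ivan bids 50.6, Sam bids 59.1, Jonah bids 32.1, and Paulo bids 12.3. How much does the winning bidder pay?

Price paid: 50.6.

Sorted high to low: Sam 59.1, then Ivan 50.6, then Jonah 32.1, then Paulo 12.3.
Sam has the highest bid, so Sam wins.
The second-highest bid is 50.6, so that is what Sam pays.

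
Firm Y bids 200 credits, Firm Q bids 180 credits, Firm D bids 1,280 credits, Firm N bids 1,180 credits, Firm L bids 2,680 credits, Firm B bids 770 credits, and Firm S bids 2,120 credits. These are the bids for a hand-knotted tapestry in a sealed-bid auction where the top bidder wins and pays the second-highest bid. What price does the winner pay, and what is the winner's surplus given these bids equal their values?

Sorted high to low: Firm L 2,680 credits, then Firm S 2,120 credits, then Firm D 1,280 credits, then Firm N 1,180 credits, then Firm B 770 credits, then Firm Y 200 credits, then Firm Q 180 credits.
Firm L is the highest bidder, so Firm L wins.
Under the second-price rule, the price is the second-highest bid: 2,120 credits.
Surplus = 2,680 credits − 2,120 credits = 560 credits.

The winner pays 2,120 credits for a surplus of 560 credits.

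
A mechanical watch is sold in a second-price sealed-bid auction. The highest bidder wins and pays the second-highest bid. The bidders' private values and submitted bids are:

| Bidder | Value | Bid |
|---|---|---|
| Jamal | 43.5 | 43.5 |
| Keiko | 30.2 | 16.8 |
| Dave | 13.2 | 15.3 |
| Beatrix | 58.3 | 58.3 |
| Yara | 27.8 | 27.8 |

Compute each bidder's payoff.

Jamal 0.0, Keiko 0.0, Dave 0.0, Beatrix 14.8, Yara 0.0.

Ranking the bids: Beatrix 58.3, then Jamal 43.5, then Yara 27.8, then Keiko 16.8, then Dave 15.3.
Beatrix has the top bid and wins; the price is the second-highest bid, 43.5.
Beatrix's payoff = 58.3 − 43.5 = 14.8. All other bidders lose, so their payoff is 0.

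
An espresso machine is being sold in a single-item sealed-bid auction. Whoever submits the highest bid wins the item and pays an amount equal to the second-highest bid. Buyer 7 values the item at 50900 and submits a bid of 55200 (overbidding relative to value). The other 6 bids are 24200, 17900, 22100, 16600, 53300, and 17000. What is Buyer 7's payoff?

Payoff = -2400.

Highest competing bid: 53300.
Buyer 7's bid 55200 is the highest overall, so Buyer 7 wins and pays the second-highest bid, 53300.
Payoff = value − price = 50900 − 53300 = -2400.
Overbidding won the item at a price above value — truthful bidding would have avoided this loss.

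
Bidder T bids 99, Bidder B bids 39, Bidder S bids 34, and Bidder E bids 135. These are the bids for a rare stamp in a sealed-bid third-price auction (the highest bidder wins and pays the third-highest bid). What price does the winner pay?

Price paid: 39.

Sorted high to low: Bidder E 135, then Bidder T 99, then Bidder B 39, then Bidder S 34.
Bidder E is the highest bidder, so Bidder E wins.
Under the third-price rule, the price is the third-highest bid: 39.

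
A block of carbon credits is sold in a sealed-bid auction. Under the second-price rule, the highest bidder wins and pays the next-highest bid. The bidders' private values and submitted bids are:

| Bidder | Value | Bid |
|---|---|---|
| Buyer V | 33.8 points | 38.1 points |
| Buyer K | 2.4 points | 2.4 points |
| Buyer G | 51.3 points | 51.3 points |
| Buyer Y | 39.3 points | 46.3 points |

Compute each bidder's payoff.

Buyer V 0.0 points, Buyer K 0.0 points, Buyer G 5.0 points, Buyer Y 0.0 points.

Sorted high to low: Buyer G 51.3 points > Buyer Y 46.3 points > Buyer V 38.1 points > Buyer K 2.4 points.
Buyer G has the top bid and wins; the price is the second-highest bid, 46.3 points.
Buyer G's payoff = 51.3 points − 46.3 points = 5.0 points. All other bidders lose, so their payoff is 0.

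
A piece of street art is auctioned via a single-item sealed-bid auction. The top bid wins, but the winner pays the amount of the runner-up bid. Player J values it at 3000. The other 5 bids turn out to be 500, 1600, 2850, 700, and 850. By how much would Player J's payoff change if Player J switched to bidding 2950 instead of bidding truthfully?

The highest competing bid is 2850.
Bidding truthfully at 3000: Player J has the top bid, wins, and pays the second-highest bid 2850. Payoff = 3000 − 2850 = 150.
Bidding 2950: Player J has the top bid, wins, and pays the second-highest bid 2850. Payoff = 3000 − 2850 = 150.
Change = 150 − 150 = 0.
The bid only affects whether you win, not the price — here both bids land on the same side of the top rival bid, so the deviation is payoff-neutral.

0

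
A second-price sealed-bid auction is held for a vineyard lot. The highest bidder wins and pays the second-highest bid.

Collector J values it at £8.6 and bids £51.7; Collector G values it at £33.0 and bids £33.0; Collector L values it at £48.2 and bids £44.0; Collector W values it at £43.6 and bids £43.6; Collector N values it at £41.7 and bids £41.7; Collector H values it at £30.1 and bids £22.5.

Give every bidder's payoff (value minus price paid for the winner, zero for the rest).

Ordered from highest: Collector J £51.7, then Collector L £44.0, then Collector W £43.6, then Collector N £41.7, then Collector G £33.0, then Collector H £22.5.
Collector J has the top bid and wins; the price is the second-highest bid, £44.0.
Collector J's payoff = £8.6 − £44.0 = -£35.4. All other bidders lose, so their payoff is 0.

Payoffs: Collector J -£35.4, Collector G £0.0, Collector L £0.0, Collector W £0.0, Collector N £0.0, Collector H £0.0.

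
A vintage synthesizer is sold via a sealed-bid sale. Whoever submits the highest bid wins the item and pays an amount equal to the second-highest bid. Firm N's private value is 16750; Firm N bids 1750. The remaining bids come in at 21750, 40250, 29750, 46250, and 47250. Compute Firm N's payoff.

Highest competing bid: 47250.
Firm N's bid 1750 is not the highest, so Firm N loses, pays nothing, and earns zero payoff.

Firm N's payoff: 0.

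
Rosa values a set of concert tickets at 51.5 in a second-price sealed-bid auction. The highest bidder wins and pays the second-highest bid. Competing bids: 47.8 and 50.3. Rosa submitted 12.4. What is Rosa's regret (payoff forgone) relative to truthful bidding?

The highest competing bid is 50.3.
Bidding truthfully at 51.5: Rosa has the top bid, wins, and pays the second-highest bid 50.3. Payoff = 51.5 − 50.3 = 1.2.
Bidding 12.4: the top bid is 50.3 (a rival), so Rosa loses. Payoff = 0.0.
Regret = truthful payoff − actual payoff = 1.2 − 0.0 = 1.2.
Deviating from a truthful bid can only lose payoff in a second-price auction — never gain.

Payoff forgone: 1.2.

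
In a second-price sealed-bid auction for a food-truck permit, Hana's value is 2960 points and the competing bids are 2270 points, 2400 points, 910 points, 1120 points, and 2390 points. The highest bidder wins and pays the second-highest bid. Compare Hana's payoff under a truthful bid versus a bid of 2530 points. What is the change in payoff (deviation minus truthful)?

Payoff change: 0 points.

The highest competing bid is 2400 points.
Bidding truthfully at 2960 points: Hana has the top bid, wins, and pays the second-highest bid 2400 points. Payoff = 2960 points − 2400 points = 560 points.
Bidding 2530 points: Hana has the top bid, wins, and pays the second-highest bid 2400 points. Payoff = 2960 points − 2400 points = 560 points.
Change = 560 points − 560 points = 0 points.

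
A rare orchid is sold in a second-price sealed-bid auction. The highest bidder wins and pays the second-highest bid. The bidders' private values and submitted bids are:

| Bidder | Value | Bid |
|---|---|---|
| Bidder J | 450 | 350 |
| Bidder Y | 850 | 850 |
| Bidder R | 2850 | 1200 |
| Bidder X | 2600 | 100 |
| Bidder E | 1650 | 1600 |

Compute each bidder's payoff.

Ordered from highest: Bidder E 1600, then Bidder R 1200, then Bidder Y 850, then Bidder J 350, then Bidder X 100.
Bidder E has the top bid and wins; the price is the second-highest bid, 1200.
Bidder E's payoff = 1650 − 1200 = 450. All other bidders lose, so their payoff is 0.

Bidder J 0, Bidder Y 0, Bidder R 0, Bidder X 0, Bidder E 450.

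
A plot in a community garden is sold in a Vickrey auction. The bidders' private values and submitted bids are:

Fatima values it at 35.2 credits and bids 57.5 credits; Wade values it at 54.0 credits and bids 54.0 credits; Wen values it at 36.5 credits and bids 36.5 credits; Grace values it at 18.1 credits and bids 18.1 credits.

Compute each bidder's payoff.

Ranking the bids: Fatima 57.5 credits > Wade 54.0 credits > Wen 36.5 credits > Grace 18.1 credits.
Fatima has the top bid and wins; the price is the second-highest bid, 54.0 credits.
Fatima's payoff = 35.2 credits − 54.0 credits = -18.8 credits. All other bidders lose, so their payoff is 0.

Payoffs: Fatima -18.8 credits, Wade 0.0 credits, Wen 0.0 credits, Grace 0.0 credits.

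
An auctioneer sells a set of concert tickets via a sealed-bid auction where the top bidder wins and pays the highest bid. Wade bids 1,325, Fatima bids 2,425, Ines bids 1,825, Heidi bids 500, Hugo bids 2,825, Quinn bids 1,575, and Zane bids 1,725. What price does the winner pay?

Sorted high to low: Hugo 2,825; Fatima 2,425; Ines 1,825; Zane 1,725; Quinn 1,575; Wade 1,325; Heidi 500.
Hugo is the highest bidder, so Hugo wins.
Under the first-price rule, the price is the highest bid: 2,825.

The winner pays 2,825.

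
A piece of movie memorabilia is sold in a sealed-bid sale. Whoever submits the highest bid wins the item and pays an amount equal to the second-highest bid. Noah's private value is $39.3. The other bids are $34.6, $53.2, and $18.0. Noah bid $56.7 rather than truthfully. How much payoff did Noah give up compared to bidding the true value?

The highest competing bid is $53.2.
Bidding truthfully at $39.3: the top bid is $53.2 (a rival), so Noah loses. Payoff = $0.0.
Bidding $56.7: Noah has the top bid, wins, and pays the second-highest bid $53.2. Payoff = $39.3 − $53.2 = -$13.9.
Regret = truthful payoff − actual payoff = $0.0 − -$13.9 = $13.9.

Regret: $13.9.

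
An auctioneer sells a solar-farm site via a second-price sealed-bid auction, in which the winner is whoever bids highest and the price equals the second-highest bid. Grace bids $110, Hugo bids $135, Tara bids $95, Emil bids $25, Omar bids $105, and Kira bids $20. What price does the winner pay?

$110

Ordered from highest: Hugo $135, then Grace $110, then Omar $105, then Tara $95, then Emil $25, then Kira $20.
Hugo is the highest bidder, so Hugo wins.
Under the second-price rule, the price is the second-highest bid: $110.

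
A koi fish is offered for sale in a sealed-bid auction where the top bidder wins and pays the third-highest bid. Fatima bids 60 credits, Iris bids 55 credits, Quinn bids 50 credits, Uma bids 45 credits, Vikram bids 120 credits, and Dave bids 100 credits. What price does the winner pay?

Sorted high to low: Vikram 120 credits > Dave 100 credits > Fatima 60 credits > Iris 55 credits > Quinn 50 credits > Uma 45 credits.
Vikram is the highest bidder, so Vikram wins.
Under the third-price rule, the price is the third-highest bid: 60 credits.

Price paid: 60 credits.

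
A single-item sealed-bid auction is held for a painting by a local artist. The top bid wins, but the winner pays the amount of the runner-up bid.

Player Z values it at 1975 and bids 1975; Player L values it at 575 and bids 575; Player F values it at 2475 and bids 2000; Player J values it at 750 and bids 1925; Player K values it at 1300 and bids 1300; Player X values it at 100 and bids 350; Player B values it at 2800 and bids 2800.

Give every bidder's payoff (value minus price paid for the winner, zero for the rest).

Ordered from highest: Player B 2800, then Player F 2000, then Player Z 1975, then Player J 1925, then Player K 1300, then Player L 575, then Player X 350.
Player B has the top bid and wins; the price is the second-highest bid, 2000.
Player B's payoff = 2800 − 2000 = 800. All other bidders lose, so their payoff is 0.

Player Z 0, Player L 0, Player F 0, Player J 0, Player K 0, Player X 0, Player B 800.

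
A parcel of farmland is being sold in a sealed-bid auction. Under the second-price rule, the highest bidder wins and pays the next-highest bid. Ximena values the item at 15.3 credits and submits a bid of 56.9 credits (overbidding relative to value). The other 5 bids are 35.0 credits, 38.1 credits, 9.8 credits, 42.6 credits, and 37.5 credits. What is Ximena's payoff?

Highest competing bid: 42.6 credits.
Ximena's bid 56.9 credits is the highest overall, so Ximena wins and pays the second-highest bid, 42.6 credits.
Payoff = value − price = 15.3 credits − 42.6 credits = -27.3 credits.
Overbidding won the item at a price above value — truthful bidding would have avoided this loss.

Payoff = -27.3 credits.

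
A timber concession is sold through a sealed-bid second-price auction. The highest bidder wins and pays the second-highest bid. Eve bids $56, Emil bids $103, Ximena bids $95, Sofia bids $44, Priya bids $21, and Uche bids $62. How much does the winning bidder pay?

Ordered from highest: Emil $103, then Ximena $95, then Uche $62, then Eve $56, then Sofia $44, then Priya $21.
Emil has the highest bid, so Emil wins.
The second-highest bid is $95, so that is what Emil pays.

The winner pays $95.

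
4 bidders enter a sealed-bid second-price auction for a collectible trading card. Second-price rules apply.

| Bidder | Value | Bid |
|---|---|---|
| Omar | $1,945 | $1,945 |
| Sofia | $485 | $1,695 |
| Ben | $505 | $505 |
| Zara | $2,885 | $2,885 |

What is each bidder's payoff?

Bids in descending order: Zara $2,885, then Omar $1,945, then Sofia $1,695, then Ben $505.
Zara has the top bid and wins; the price is the second-highest bid, $1,945.
Zara's payoff = $2,885 − $1,945 = $940. All other bidders lose, so their payoff is 0.

Payoffs: Omar $0, Sofia $0, Ben $0, Zara $940.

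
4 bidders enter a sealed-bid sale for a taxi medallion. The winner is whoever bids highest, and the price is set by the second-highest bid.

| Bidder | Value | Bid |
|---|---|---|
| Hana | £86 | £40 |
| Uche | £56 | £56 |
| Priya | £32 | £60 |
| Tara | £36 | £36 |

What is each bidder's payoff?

Hana £0, Uche £0, Priya -£24, Tara £0.

Sorted high to low: Priya £60 > Uche £56 > Hana £40 > Tara £36.
Priya has the top bid and wins; the price is the second-highest bid, £56.
Priya's payoff = £32 − £56 = -£24. All other bidders lose, so their payoff is 0.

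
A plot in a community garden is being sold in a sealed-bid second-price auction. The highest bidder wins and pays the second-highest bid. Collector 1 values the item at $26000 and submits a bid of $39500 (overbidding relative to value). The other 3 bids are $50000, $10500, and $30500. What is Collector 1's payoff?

Highest competing bid: $50000.
Collector 1's bid $39500 is not the highest, so Collector 1 loses, pays nothing, and earns zero payoff.

Payoff = $0.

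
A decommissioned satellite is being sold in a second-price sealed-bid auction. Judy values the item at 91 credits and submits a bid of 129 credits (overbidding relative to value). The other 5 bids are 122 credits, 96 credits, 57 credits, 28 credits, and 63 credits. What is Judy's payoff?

Judy's payoff: -31 credits.

Highest competing bid: 122 credits.
Judy's bid 129 credits is the highest overall, so Judy wins and pays the second-highest bid, 122 credits.
Payoff = value − price = 91 credits − 122 credits = -31 credits.
Overbidding won the item at a price above value — truthful bidding would have avoided this loss.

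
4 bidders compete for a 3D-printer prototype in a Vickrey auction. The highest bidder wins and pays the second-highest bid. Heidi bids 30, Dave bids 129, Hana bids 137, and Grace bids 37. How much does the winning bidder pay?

The winner pays 129.

Ordered from highest: Hana 137, then Dave 129, then Grace 37, then Heidi 30.
Hana has the highest bid, so Hana wins.
The second-highest bid is 129, so that is what Hana pays.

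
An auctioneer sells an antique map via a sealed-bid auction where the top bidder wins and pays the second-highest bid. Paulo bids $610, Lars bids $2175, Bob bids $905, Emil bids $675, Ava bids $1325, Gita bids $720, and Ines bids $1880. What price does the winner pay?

Sorted high to low: Lars $2175; Ines $1880; Ava $1325; Bob $905; Gita $720; Emil $675; Paulo $610.
Lars is the highest bidder, so Lars wins.
Under the second-price rule, the price is the second-highest bid: $1880.

The winner pays $1880.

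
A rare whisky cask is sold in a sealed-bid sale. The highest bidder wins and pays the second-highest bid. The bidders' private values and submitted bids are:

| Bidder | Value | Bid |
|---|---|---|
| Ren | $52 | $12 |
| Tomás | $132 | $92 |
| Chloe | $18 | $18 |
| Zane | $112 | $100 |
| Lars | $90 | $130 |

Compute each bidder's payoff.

Ranking the bids: Lars $130, then Zane $100, then Tomás $92, then Chloe $18, then Ren $12.
Lars has the top bid and wins; the price is the second-highest bid, $100.
Lars's payoff = $90 − $100 = -$10. All other bidders lose, so their payoff is 0.

Payoffs: Ren $0, Tomás $0, Chloe $0, Zane $0, Lars -$10.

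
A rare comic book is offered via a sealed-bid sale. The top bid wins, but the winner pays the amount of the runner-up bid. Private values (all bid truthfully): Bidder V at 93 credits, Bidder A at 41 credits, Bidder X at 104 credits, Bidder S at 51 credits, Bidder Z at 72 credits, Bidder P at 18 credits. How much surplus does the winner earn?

Winner's surplus: 11 credits.

Bids in descending order: Bidder X 104 credits; Bidder V 93 credits; Bidder Z 72 credits; Bidder S 51 credits; Bidder A 41 credits; Bidder P 18 credits.
Bidder X wins with the top bid and pays the second-highest, 93 credits.
Surplus = 104 credits − 93 credits = 11 credits.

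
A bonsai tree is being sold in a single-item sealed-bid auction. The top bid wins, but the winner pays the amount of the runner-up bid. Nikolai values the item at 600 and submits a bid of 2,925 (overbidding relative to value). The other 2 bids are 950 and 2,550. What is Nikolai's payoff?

Payoff = -1,950.

Highest competing bid: 2,550.
Nikolai's bid 2,925 is the highest overall, so Nikolai wins and pays the second-highest bid, 2,550.
Payoff = value − price = 600 − 2,550 = -1,950.
Overbidding won the item at a price above value — truthful bidding would have avoided this loss.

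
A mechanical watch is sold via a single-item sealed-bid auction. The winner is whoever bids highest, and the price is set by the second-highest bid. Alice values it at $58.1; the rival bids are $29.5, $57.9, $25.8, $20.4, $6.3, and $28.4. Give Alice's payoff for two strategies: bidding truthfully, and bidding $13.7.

The highest competing bid is $57.9.
Bidding truthfully at $58.1: Alice has the top bid, wins, and pays the second-highest bid $57.9. Payoff = $58.1 − $57.9 = $0.2.
Bidding $13.7: the top bid is $57.9 (a rival), so Alice loses. Payoff = $0.0.

(a) $0.2  (b) $0.0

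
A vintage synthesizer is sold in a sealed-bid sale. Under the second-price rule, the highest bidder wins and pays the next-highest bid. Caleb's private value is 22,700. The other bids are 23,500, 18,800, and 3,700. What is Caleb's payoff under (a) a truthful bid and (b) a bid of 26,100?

Truthful: 0; alternative: -800.

The highest competing bid is 23,500.
Bidding truthfully at 22,700: the top bid is 23,500 (a rival), so Caleb loses. Payoff = 0.
Bidding 26,100: Caleb has the top bid, wins, and pays the second-highest bid 23,500. Payoff = 22,700 − 23,500 = -800.
Deviating from a truthful bid can only lose payoff in a second-price auction — never gain.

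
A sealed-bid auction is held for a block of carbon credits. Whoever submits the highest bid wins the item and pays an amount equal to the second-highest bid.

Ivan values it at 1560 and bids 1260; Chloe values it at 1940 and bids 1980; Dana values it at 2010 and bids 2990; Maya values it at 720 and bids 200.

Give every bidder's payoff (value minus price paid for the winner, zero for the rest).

Ranking the bids: Dana 2990 > Chloe 1980 > Ivan 1260 > Maya 200.
Dana has the top bid and wins; the price is the second-highest bid, 1980.
Dana's payoff = 2010 − 1980 = 30. All other bidders lose, so their payoff is 0.

Payoffs: Ivan 0, Chloe 0, Dana 30, Maya 0.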